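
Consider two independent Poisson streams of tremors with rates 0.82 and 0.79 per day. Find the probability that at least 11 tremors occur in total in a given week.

0.5719

Independent Poisson processes superpose: combined rate λ = 0.82 + 0.79 = 1.61 per day.
Over the interval, μ = 1.61 × 7 = 11.27 (a week = 7 days).
P(N ≥ 11) = 1 − P(N ≤ 10) ≈ 0.5719.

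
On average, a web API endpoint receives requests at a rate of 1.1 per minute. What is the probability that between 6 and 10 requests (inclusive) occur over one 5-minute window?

0.4458

Over the interval, μ = 1.1 × 5 = 5.5 (a 5-minute window = 5 minutes).
P(6 ≤ N ≤ 10) = Σ_{j=6}^{10} e^(−5.5) · 5.5^j/j! ≈ 0.4458.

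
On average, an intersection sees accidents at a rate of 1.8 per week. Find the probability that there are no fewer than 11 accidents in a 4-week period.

Over the interval, μ = 1.8 × 4 = 7.2 (a 4-week period = 4 weeks).
P(N ≥ 11) = 1 − P(N ≤ 10) = 1 − Σ_{j=0}^{10} e^(−μ) μ^j/j! ≈ 0.1133.

0.1133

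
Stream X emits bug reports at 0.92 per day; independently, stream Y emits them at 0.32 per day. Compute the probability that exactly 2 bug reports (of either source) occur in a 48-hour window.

0.2575

Independent Poisson processes superpose: combined rate λ = 0.92 + 0.32 = 1.24 per day.
Over the interval, μ = 1.24 × 2 = 2.48 (a 48-hour window = 2 days).
P(N = 2) = e^(−2.48) · 2.48^2/2! ≈ 0.2575.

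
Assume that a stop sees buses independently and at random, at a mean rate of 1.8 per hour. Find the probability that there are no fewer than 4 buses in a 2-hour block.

0.4848

Over the interval, μ = 1.8 × 2 = 3.6 (a 2-hour block = 2 hours).
P(N ≥ 4) = 1 − P(N ≤ 3) = 1 − Σ_{j=0}^{3} e^(−μ) μ^j/j! ≈ 0.4848.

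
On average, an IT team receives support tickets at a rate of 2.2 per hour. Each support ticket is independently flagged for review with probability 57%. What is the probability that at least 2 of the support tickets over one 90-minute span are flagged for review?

Thinning: the support tickets that are flagged for review themselves form a Poisson process with rate 0.57 × 2.2 = 1.254 per hour.
Over the interval, μ = 1.254 × 1.5 = 1.881 (a 90-minute span = 1.5 hours).
P(N ≥ 2) = 1 − P(N ≤ 1) ≈ 0.5608.

0.5608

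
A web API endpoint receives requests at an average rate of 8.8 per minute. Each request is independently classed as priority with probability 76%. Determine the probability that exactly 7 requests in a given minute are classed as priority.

Thinning: the requests that are classed as priority themselves form a Poisson process with rate 0.76 × 8.8 = 6.688 per minute.
So μ = 6.688.
P(N = 7) = e^(−6.688) · 6.688^7/7! ≈ 0.1479.

0.1479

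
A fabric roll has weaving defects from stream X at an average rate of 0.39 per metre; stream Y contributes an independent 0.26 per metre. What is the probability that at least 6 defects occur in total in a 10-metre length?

0.6310

Independent Poisson processes superpose: combined rate λ = 0.39 + 0.26 = 0.65 per metre.
Over the interval, μ = 0.65 × 10 = 6.5 (a 10-metre length = 10 metres).
P(N ≥ 6) = 1 − P(N ≤ 5) ≈ 0.6310.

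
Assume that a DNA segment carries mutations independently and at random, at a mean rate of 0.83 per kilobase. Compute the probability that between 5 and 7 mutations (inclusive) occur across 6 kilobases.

0.4247

Over the interval, μ = 0.83 × 6 = 4.98 (6 kilobases).
P(5 ≤ N ≤ 7) = Σ_{j=5}^{7} e^(−4.98) · 4.98^j/j! ≈ 0.4247.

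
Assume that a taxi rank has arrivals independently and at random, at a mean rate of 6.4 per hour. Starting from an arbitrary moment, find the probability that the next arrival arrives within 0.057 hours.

0.3057

Inter-arrival times are exponential with rate λ = 6.4 per hour.
P(T ≤ 0.057) = 1 − e^(−λt) = 1 − e^(−6.4 × 0.057) = 1 − e^(−0.3648) ≈ 0.3057.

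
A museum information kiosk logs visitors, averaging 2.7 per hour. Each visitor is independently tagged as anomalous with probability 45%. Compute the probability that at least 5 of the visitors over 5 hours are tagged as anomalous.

Thinning: the visitors that are tagged as anomalous themselves form a Poisson process with rate 0.45 × 2.7 = 1.215 per hour.
Over the interval, μ = 1.215 × 5 = 6.075 (5 hours).
P(N ≥ 5) = 1 − P(N ≤ 4) ≈ 0.7249.

0.7249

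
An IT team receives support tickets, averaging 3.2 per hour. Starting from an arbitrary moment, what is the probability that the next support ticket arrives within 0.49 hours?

0.7915

Inter-arrival times are exponential with rate λ = 3.2 per hour.
P(T ≤ 0.49) = 1 − e^(−λt) = 1 − e^(−3.2 × 0.49) = 1 − e^(−1.568) ≈ 0.7915.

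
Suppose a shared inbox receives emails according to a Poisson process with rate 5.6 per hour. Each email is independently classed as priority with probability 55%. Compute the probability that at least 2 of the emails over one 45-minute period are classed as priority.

0.6714

Thinning: the emails that are classed as priority themselves form a Poisson process with rate 0.55 × 5.6 = 3.08 per hour.
Over the interval, μ = 3.08 × 0.75 = 2.31 (a 45-minute period = 0.75 hours).
P(N ≥ 2) = 1 − P(N ≤ 1) ≈ 0.6714.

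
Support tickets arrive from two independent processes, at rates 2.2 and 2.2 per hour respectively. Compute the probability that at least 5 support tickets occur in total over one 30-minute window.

0.0725

Independent Poisson processes superpose: combined rate λ = 2.2 + 2.2 = 4.4 per hour.
Over the interval, μ = 4.4 × 0.5 = 2.2 (a 30-minute window = 0.5 hours).
P(N ≥ 5) = 1 − P(N ≤ 4) ≈ 0.0725.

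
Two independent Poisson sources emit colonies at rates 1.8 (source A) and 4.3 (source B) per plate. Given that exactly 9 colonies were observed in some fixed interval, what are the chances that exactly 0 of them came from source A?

0.0430

Given the total, each event is independently from source A with probability p = λ_A/(λ_A+λ_B) = 1.8/6.1 ≈ 0.2951.
So K ~ Binomial(9, 1.8/6.1): P(K = 0) = C(9,0) · (1.8/6.1)^0 · (4.3/6.1)^9 ≈ 0.0430.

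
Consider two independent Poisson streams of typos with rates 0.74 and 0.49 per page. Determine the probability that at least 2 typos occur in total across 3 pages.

Independent Poisson processes superpose: combined rate λ = 0.74 + 0.49 = 1.23 per page.
Over the interval, μ = 1.23 × 3 = 3.69 (3 pages).
P(N ≥ 2) = 1 − P(N ≤ 1) ≈ 0.8829.

0.8829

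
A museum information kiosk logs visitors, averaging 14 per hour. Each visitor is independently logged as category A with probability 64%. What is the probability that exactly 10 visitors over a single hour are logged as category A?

Thinning: the visitors that are logged as category A themselves form a Poisson process with rate 0.64 × 14 = 8.96 per hour.
So μ = 8.96.
P(N = 10) = e^(−8.96) · 8.96^10/10! ≈ 0.1180.

0.1180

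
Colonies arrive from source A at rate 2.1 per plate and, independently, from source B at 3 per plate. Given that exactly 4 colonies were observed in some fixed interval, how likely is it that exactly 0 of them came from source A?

Given the total, each event is independently from source A with probability p = λ_A/(λ_A+λ_B) = 2.1/5.1 ≈ 0.4118.
So K ~ Binomial(4, 2.1/5.1): P(K = 0) = C(4,0) · (2.1/5.1)^0 · (3/5.1)^4 ≈ 0.1197.

0.1197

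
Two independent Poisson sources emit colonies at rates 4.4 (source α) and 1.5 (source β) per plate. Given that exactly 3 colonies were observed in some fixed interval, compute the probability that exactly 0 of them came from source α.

0.0164

Given the total, each event is independently from source α with probability p = λ_α/(λ_α+λ_β) = 4.4/5.9 ≈ 0.7458.
So K ~ Binomial(3, 4.4/5.9): P(K = 0) = C(3,0) · (4.4/5.9)^0 · (1.5/5.9)^3 ≈ 0.0164.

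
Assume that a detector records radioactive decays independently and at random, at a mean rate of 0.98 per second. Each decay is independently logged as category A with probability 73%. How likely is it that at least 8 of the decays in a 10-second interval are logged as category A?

0.4242

Thinning: the decays that are logged as category A themselves form a Poisson process with rate 0.73 × 0.98 = 0.7154 per second.
Over the interval, μ = 0.7154 × 10 = 7.154 (a 10-second interval = 10 seconds).
P(N ≥ 8) = 1 − P(N ≤ 7) ≈ 0.4242.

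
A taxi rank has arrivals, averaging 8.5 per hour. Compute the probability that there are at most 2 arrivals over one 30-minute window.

Over the interval, μ = 8.5 × 0.5 = 4.25 (a 30-minute window = 0.5 hours).
P(N ≤ 2) = Σ_{j=0}^{2} e^(−μ) μ^j/j! ≈ 0.2037.

0.2037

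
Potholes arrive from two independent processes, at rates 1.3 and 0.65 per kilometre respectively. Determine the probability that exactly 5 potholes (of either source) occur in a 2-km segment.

Independent Poisson processes superpose: combined rate λ = 1.3 + 0.65 = 1.95 per kilometre.
Over the interval, μ = 1.95 × 2 = 3.9 (a 2-km segment = 2 kilometres).
P(N = 5) = e^(−3.9) · 3.9^5/5! ≈ 0.1522.

0.1522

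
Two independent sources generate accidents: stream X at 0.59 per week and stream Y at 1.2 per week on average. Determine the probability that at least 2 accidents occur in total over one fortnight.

0.8723

Independent Poisson processes superpose: combined rate λ = 0.59 + 1.2 = 1.79 per week.
Over the interval, μ = 1.79 × 2 = 3.58 (a fortnight = 2 weeks).
P(N ≥ 2) = 1 − P(N ≤ 1) ≈ 0.8723.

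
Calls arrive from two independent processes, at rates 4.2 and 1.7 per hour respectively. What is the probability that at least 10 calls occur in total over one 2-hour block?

Independent Poisson processes superpose: combined rate λ = 4.2 + 1.7 = 5.9 per hour.
Over the interval, μ = 5.9 × 2 = 11.8 (a 2-hour block = 2 hours).
P(N ≥ 10) = 1 − P(N ≤ 9) ≈ 0.7397.

0.7397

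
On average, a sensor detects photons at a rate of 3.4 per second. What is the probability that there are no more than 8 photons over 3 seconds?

0.3108

Over the interval, μ = 3.4 × 3 = 10.2 (3 seconds).
P(N ≤ 8) = Σ_{j=0}^{8} e^(−μ) μ^j/j! ≈ 0.3108.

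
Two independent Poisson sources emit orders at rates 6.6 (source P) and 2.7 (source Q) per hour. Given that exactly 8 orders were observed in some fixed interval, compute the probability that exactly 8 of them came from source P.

Given the total, each event is independently from source P with probability p = λ_P/(λ_P+λ_Q) = 6.6/9.3 ≈ 0.7097.
So K ~ Binomial(8, 6.6/9.3): P(K = 8) = C(8,8) · (6.6/9.3)^8 · (2.7/9.3)^0 ≈ 0.0643.

0.0643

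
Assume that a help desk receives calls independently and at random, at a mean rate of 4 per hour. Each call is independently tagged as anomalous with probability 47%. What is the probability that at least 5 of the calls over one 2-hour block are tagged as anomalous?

0.3244

Thinning: the calls that are tagged as anomalous themselves form a Poisson process with rate 0.47 × 4 = 1.88 per hour.
Over the interval, μ = 1.88 × 2 = 3.76 (a 2-hour block = 2 hours).
P(N ≥ 5) = 1 − P(N ≤ 4) ≈ 0.3244.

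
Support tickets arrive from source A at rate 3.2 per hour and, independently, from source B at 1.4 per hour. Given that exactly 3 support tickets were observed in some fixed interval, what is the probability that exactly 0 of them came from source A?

0.0282

Given the total, each event is independently from source A with probability p = λ_A/(λ_A+λ_B) = 3.2/4.6 ≈ 0.6957.
So K ~ Binomial(3, 3.2/4.6): P(K = 0) = C(3,0) · (3.2/4.6)^0 · (1.4/4.6)^3 ≈ 0.0282.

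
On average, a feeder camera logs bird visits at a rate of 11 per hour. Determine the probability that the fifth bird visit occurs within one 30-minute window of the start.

Over the interval, μ = 11 × 0.5 = 5.5 (a 30-minute window = 0.5 hours).
The fifth arrival falls in the interval iff at least 5 events occur there: P(S_5 ≤ t) = P(N ≥ 5) = 1 − P(N ≤ 4) ≈ 0.6425.

0.6425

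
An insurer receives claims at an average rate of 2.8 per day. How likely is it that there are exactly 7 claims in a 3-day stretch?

Over the interval, μ = 2.8 × 3 = 8.4 (a 3-day stretch = 3 days).
P(N = 7) = e^(−μ) μ^7/7! = e^(−8.4) · 8.4^7/5040 ≈ 0.1317.

0.1317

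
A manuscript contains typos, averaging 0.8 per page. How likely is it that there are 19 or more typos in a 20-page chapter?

0.2577

Over the interval, μ = 0.8 × 20 = 16 (a 20-page chapter = 20 pages).
P(N ≥ 19) = 1 − P(N ≤ 18) = 1 − Σ_{j=0}^{18} e^(−μ) μ^j/j! ≈ 0.2577.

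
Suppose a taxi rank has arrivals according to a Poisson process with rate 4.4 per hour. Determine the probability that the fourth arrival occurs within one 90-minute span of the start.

Over the interval, μ = 4.4 × 1.5 = 6.6 (a 90-minute span = 1.5 hours).
The fourth arrival falls in the interval iff at least 4 events occur there: P(S_4 ≤ t) = P(N ≥ 4) = 1 − P(N ≤ 3) ≈ 0.8948.

0.8948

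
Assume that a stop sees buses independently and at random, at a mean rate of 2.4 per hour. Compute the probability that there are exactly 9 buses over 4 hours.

Over the interval, μ = 2.4 × 4 = 9.6 (4 hours).
P(N = 9) = e^(−μ) μ^9/9! = e^(−9.6) · 9.6^9/362880 ≈ 0.1293.

0.1293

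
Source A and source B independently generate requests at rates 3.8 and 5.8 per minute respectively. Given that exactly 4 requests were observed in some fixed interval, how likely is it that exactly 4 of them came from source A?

Given the total, each event is independently from source A with probability p = λ_A/(λ_A+λ_B) = 3.8/9.6 ≈ 0.3958.
So K ~ Binomial(4, 3.8/9.6): P(K = 4) = C(4,4) · (3.8/9.6)^4 · (5.8/9.6)^0 ≈ 0.0245.

0.0245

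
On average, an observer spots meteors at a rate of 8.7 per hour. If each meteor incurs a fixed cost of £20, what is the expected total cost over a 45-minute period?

£130.5

E[N] = 8.7 × 0.75 = 6.525 (a 45-minute period = 0.75 hours); E[cost] = 6.525 × £20 = £130.5.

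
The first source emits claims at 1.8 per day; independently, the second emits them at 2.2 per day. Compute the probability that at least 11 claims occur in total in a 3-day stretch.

Independent Poisson processes superpose: combined rate λ = 1.8 + 2.2 = 4 per day.
Over the interval, μ = 4 × 3 = 12 (a 3-day stretch = 3 days).
P(N ≥ 11) = 1 − P(N ≤ 10) ≈ 0.6528.

0.6528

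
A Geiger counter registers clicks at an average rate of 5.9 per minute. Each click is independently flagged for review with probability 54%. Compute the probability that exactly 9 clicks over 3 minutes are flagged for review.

0.1296

Thinning: the clicks that are flagged for review themselves form a Poisson process with rate 0.54 × 5.9 = 3.186 per minute.
Over the interval, μ = 3.186 × 3 = 9.558 (3 minutes).
P(N = 9) = e^(−9.558) · 9.558^9/9! ≈ 0.1296.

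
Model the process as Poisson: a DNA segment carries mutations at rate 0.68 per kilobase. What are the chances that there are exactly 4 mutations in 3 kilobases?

Over the interval, μ = 0.68 × 3 = 2.04 (3 kilobases).
P(N = 4) = e^(−μ) μ^4/4! = e^(−2.04) · 2.04^4/24 ≈ 0.0938.

0.0938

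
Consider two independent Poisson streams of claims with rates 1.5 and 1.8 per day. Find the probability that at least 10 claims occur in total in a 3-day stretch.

Independent Poisson processes superpose: combined rate λ = 1.5 + 1.8 = 3.3 per day.
Over the interval, μ = 3.3 × 3 = 9.9 (a 3-day stretch = 3 days).
P(N ≥ 10) = 1 − P(N ≤ 9) ≈ 0.5295.

0.5295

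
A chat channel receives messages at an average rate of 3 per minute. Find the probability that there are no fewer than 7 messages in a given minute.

0.0335

With mean μ = 3 per minute,
P(N ≥ 7) = 1 − P(N ≤ 6) = 1 − Σ_{j=0}^{6} e^(−μ) μ^j/j! ≈ 0.0335.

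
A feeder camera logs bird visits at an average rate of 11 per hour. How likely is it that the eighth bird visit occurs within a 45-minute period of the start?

Over the interval, μ = 11 × 0.75 = 8.25 (a 45-minute period = 0.75 hours).
The eighth arrival falls in the interval iff at least 8 events occur there: P(S_8 ≤ t) = P(N ≥ 8) = 1 − P(N ≤ 7) ≈ 0.5814.

0.5814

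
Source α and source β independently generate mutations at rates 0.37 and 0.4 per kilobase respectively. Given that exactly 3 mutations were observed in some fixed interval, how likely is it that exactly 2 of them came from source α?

0.3598

Given the total, each event is independently from source α with probability p = λ_α/(λ_α+λ_β) = 0.37/0.77 ≈ 0.4805.
So K ~ Binomial(3, 0.37/0.77): P(K = 2) = C(3,2) · (0.37/0.77)^2 · (0.4/0.77)^1 ≈ 0.3598.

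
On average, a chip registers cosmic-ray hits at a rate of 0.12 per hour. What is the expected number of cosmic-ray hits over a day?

E[N] = λt = 0.12 × 24 = 2.88 (a day = 24 hours).

2.88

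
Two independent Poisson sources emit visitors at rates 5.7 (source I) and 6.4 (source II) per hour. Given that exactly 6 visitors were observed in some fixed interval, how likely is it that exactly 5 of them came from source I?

Given the total, each event is independently from source I with probability p = λ_I/(λ_I+λ_II) = 5.7/12.1 ≈ 0.4711.
So K ~ Binomial(6, 5.7/12.1): P(K = 5) = C(6,5) · (5.7/12.1)^5 · (6.4/12.1)^1 ≈ 0.0736.

0.0736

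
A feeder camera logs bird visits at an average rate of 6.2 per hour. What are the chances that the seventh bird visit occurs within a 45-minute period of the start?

0.1886

Over the interval, μ = 6.2 × 0.75 = 4.65 (a 45-minute period = 0.75 hours).
The seventh arrival falls in the interval iff at least 7 events occur there: P(S_7 ≤ t) = P(N ≥ 7) = 1 − P(N ≤ 6) ≈ 0.1886.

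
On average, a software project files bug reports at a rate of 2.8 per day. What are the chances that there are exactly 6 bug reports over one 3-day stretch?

0.1097

Over the interval, μ = 2.8 × 3 = 8.4 (a 3-day stretch = 3 days).
P(N = 6) = e^(−μ) μ^6/6! = e^(−8.4) · 8.4^6/720 ≈ 0.1097.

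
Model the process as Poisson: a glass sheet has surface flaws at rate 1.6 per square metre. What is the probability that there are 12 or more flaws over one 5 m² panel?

0.1119

Over the interval, μ = 1.6 × 5 = 8 (a 5 m² panel = 5 square metres).
P(N ≥ 12) = 1 − P(N ≤ 11) = 1 − Σ_{j=0}^{11} e^(−μ) μ^j/j! ≈ 0.1119.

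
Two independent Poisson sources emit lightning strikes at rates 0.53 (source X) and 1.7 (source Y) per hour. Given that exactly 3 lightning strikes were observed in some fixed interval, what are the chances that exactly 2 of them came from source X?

Given the total, each event is independently from source X with probability p = λ_X/(λ_X+λ_Y) = 0.53/2.23 ≈ 0.2377.
So K ~ Binomial(3, 0.53/2.23): P(K = 2) = C(3,2) · (0.53/2.23)^2 · (1.7/2.23)^1 ≈ 0.1292.

0.1292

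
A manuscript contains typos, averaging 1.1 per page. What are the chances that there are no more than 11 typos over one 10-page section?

0.5793

Over the interval, μ = 1.1 × 10 = 11 (a 10-page section = 10 pages).
P(N ≤ 11) = Σ_{j=0}^{11} e^(−μ) μ^j/j! ≈ 0.5793.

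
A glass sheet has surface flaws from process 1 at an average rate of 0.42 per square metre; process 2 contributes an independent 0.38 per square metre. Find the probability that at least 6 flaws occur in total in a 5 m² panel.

Independent Poisson processes superpose: combined rate λ = 0.42 + 0.38 = 0.8 per square metre.
Over the interval, μ = 0.8 × 5 = 4 (a 5 m² panel = 5 square metres).
P(N ≥ 6) = 1 − P(N ≤ 5) ≈ 0.2149.

0.2149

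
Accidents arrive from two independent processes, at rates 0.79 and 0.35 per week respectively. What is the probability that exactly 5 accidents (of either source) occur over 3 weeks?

Independent Poisson processes superpose: combined rate λ = 0.79 + 0.35 = 1.14 per week.
Over the interval, μ = 1.14 × 3 = 3.42 (3 weeks).
P(N = 5) = e^(−3.42) · 3.42^5/5! ≈ 0.1275.

0.1275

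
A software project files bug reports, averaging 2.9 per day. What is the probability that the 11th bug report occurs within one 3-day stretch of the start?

Over the interval, μ = 2.9 × 3 = 8.7 (a 3-day stretch = 3 days).
The 11th arrival falls in the interval iff at least 11 events occur there: P(S_11 ≤ t) = P(N ≥ 11) = 1 − P(N ≤ 10) ≈ 0.2591.

0.2591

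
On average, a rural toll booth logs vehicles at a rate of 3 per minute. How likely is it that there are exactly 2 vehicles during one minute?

0.2240

With mean μ = 3 per minute,
P(N = 2) = e^(−μ) μ^2/2! = e^(−3) · 3^2/2 ≈ 0.2240.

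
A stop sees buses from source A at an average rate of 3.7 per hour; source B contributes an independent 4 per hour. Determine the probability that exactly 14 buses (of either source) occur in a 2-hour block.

0.0993

Independent Poisson processes superpose: combined rate λ = 3.7 + 4 = 7.7 per hour.
Over the interval, μ = 7.7 × 2 = 15.4 (a 2-hour block = 2 hours).
P(N = 14) = e^(−15.4) · 15.4^14/14! ≈ 0.0993.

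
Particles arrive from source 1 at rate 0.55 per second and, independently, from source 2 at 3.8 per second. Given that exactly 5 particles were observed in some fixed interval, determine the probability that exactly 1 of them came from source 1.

Given the total, each event is independently from source 1 with probability p = λ_1/(λ_1+λ_2) = 0.55/4.35 ≈ 0.1264.
So K ~ Binomial(5, 0.55/4.35): P(K = 1) = C(5,1) · (0.55/4.35)^1 · (3.8/4.35)^4 ≈ 0.3681.

0.3681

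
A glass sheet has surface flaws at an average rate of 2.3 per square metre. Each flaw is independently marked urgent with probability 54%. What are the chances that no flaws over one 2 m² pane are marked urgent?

0.0834

Thinning: the flaws that are marked urgent themselves form a Poisson process with rate 0.54 × 2.3 = 1.242 per square metre.
Over the interval, μ = 1.242 × 2 = 2.484 (a 2 m² pane = 2 square metres).
P(N = 0) = e^(−2.484) · 2.484^0/0! ≈ 0.0834.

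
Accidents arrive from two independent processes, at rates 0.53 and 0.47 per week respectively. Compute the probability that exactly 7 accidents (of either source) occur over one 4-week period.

Independent Poisson processes superpose: combined rate λ = 0.53 + 0.47 = 1 per week.
Over the interval, μ = 1 × 4 = 4 (a 4-week period = 4 weeks).
P(N = 7) = e^(−4) · 4^7/7! ≈ 0.0595.

0.0595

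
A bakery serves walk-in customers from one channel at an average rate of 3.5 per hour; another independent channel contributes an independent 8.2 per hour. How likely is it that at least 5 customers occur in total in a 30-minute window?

0.6944

Independent Poisson processes superpose: combined rate λ = 3.5 + 8.2 = 11.7 per hour.
Over the interval, μ = 11.7 × 0.5 = 5.85 (a 30-minute window = 0.5 hours).
P(N ≥ 5) = 1 − P(N ≤ 4) ≈ 0.6944.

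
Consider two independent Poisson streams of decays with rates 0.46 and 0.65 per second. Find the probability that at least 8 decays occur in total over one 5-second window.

Independent Poisson processes superpose: combined rate λ = 0.46 + 0.65 = 1.11 per second.
Over the interval, μ = 1.11 × 5 = 5.55 (a 5-second window = 5 seconds).
P(N ≥ 8) = 1 − P(N ≤ 7) ≈ 0.1967.

0.1967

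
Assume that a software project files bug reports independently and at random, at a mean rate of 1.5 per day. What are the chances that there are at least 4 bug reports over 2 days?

0.3528

Over the interval, μ = 1.5 × 2 = 3 (2 days).
P(N ≥ 4) = 1 − P(N ≤ 3) = 1 − Σ_{j=0}^{3} e^(−μ) μ^j/j! ≈ 0.3528.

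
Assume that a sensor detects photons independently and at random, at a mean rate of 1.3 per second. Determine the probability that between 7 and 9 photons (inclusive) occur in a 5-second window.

Over the interval, μ = 1.3 × 5 = 6.5 (a 5-second window = 5 seconds).
P(7 ≤ N ≤ 9) = Σ_{j=7}^{9} e^(−6.5) · 6.5^j/j! ≈ 0.3509.

0.3509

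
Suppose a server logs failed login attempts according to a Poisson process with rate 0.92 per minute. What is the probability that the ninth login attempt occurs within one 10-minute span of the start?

Over the interval, μ = 0.92 × 10 = 9.2 (a 10-minute span = 10 minutes).
The ninth arrival falls in the interval iff at least 9 events occur there: P(S_9 ≤ t) = P(N ≥ 9) = 1 − P(N ≤ 8) ≈ 0.5704.

0.5704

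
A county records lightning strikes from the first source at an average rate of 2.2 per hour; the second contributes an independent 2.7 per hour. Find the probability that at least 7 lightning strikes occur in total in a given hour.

0.2233

Independent Poisson processes superpose: combined rate λ = 2.2 + 2.7 = 4.9 per hour.
So μ = 4.9.
P(N ≥ 7) = 1 − P(N ≤ 6) ≈ 0.2233.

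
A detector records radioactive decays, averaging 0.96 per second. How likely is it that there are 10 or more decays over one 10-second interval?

Over the interval, μ = 0.96 × 10 = 9.6 (a 10-second interval = 10 seconds).
P(N ≥ 10) = 1 − P(N ≤ 9) = 1 − Σ_{j=0}^{9} e^(−μ) μ^j/j! ≈ 0.4911.

0.4911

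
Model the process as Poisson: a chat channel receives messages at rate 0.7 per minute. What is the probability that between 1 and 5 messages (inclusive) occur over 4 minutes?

Over the interval, μ = 0.7 × 4 = 2.8 (4 minutes).
P(1 ≤ N ≤ 5) = Σ_{j=1}^{5} e^(−2.8) · 2.8^j/j! ≈ 0.8741.

0.8741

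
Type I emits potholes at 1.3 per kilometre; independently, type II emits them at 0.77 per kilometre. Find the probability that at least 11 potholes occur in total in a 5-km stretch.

0.4607

Independent Poisson processes superpose: combined rate λ = 1.3 + 0.77 = 2.07 per kilometre.
Over the interval, μ = 2.07 × 5 = 10.35 (a 5-km stretch = 5 kilometres).
P(N ≥ 11) = 1 − P(N ≤ 10) ≈ 0.4607.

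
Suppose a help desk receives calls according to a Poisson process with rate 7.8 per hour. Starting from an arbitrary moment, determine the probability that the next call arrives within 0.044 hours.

Inter-arrival times are exponential with rate λ = 7.8 per hour.
P(T ≤ 0.044) = 1 − e^(−λt) = 1 − e^(−7.8 × 0.044) = 1 − e^(−0.3432) ≈ 0.2905.

0.2905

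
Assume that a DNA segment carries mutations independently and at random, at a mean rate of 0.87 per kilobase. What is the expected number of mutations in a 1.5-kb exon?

1.305

E[N] = λt = 0.87 × 1.5 = 1.305 (a 1.5-kb exon = 1.5 kilobases).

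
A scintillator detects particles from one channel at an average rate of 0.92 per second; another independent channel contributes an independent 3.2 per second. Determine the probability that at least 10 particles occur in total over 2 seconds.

0.3136

Independent Poisson processes superpose: combined rate λ = 0.92 + 3.2 = 4.12 per second.
Over the interval, μ = 4.12 × 2 = 8.24 (2 seconds).
P(N ≥ 10) = 1 − P(N ≤ 9) ≈ 0.3136.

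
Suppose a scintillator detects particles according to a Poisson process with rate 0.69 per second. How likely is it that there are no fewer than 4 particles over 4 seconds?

Over the interval, μ = 0.69 × 4 = 2.76 (4 seconds).
P(N ≥ 4) = 1 − P(N ≤ 3) = 1 − Σ_{j=0}^{3} e^(−μ) μ^j/j! ≈ 0.2992.

0.2992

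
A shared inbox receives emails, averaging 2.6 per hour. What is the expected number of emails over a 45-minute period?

E[N] = λt = 2.6 × 0.75 = 1.95 (a 45-minute period = 0.75 hours).

1.95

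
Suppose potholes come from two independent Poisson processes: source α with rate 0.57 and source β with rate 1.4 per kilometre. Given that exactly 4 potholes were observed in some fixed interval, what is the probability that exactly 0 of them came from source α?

Given the total, each event is independently from source α with probability p = λ_α/(λ_α+λ_β) = 0.57/1.97 ≈ 0.2893.
So K ~ Binomial(4, 0.57/1.97): P(K = 0) = C(4,0) · (0.57/1.97)^0 · (1.4/1.97)^4 ≈ 0.2551.

0.2551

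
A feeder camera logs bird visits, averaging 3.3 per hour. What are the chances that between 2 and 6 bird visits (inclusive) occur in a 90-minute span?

Over the interval, μ = 3.3 × 1.5 = 4.95 (a 90-minute span = 1.5 hours).
P(2 ≤ N ≤ 6) = Σ_{j=2}^{6} e^(−4.95) · 4.95^j/j! ≈ 0.7273.

0.7273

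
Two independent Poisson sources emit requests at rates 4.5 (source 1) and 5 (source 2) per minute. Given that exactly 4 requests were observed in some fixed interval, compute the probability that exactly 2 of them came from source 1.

0.3729

Given the total, each event is independently from source 1 with probability p = λ_1/(λ_1+λ_2) = 4.5/9.5 ≈ 0.4737.
So K ~ Binomial(4, 4.5/9.5): P(K = 2) = C(4,2) · (4.5/9.5)^2 · (5/9.5)^2 ≈ 0.3729.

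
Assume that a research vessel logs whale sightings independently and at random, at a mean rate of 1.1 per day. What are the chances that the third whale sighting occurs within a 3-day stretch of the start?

0.6406

Over the interval, μ = 1.1 × 3 = 3.3 (a 3-day stretch = 3 days).
The third arrival falls in the interval iff at least 3 events occur there: P(S_3 ≤ t) = P(N ≥ 3) = 1 − P(N ≤ 2) ≈ 0.6406.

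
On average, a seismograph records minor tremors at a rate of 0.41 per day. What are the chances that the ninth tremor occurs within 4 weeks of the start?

0.8079

Over the interval, μ = 0.41 × 28 = 11.48 (4 weeks = 28 days).
The ninth arrival falls in the interval iff at least 9 events occur there: P(S_9 ≤ t) = P(N ≥ 9) = 1 − P(N ≤ 8) ≈ 0.8079.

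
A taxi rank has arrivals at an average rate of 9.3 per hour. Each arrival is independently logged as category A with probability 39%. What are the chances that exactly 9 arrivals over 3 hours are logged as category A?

0.1108

Thinning: the arrivals that are logged as category A themselves form a Poisson process with rate 0.39 × 9.3 = 3.627 per hour.
Over the interval, μ = 3.627 × 3 = 10.881 (3 hours).
P(N = 9) = e^(−10.881) · 10.881^9/9! ≈ 0.1108.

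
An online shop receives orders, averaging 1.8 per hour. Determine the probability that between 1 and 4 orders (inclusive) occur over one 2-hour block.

0.6791

Over the interval, μ = 1.8 × 2 = 3.6 (a 2-hour block = 2 hours).
P(1 ≤ N ≤ 4) = Σ_{j=1}^{4} e^(−3.6) · 3.6^j/j! ≈ 0.6791.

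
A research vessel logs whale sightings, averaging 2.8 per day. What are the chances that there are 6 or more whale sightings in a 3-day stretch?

Over the interval, μ = 2.8 × 3 = 8.4 (a 3-day stretch = 3 days).
P(N ≥ 6) = 1 − P(N ≤ 5) = 1 − Σ_{j=0}^{5} e^(−μ) μ^j/j! ≈ 0.8427.

0.8427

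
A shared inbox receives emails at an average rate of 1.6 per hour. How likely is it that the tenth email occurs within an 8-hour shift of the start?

Over the interval, μ = 1.6 × 8 = 12.8 (an 8-hour shift = 8 hours).
The tenth arrival falls in the interval iff at least 10 events occur there: P(S_10 ≤ t) = P(N ≥ 10) = 1 − P(N ≤ 9) ≈ 0.8206.

0.8206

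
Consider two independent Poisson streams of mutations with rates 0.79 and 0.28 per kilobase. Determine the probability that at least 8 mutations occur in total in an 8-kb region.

0.6221

Independent Poisson processes superpose: combined rate λ = 0.79 + 0.28 = 1.07 per kilobase.
Over the interval, μ = 1.07 × 8 = 8.56 (an 8-kb region = 8 kilobases).
P(N ≥ 8) = 1 − P(N ≤ 7) ≈ 0.6221.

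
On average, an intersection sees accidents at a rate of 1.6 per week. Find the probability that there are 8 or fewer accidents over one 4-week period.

Over the interval, μ = 1.6 × 4 = 6.4 (a 4-week period = 4 weeks).
P(N ≤ 8) = Σ_{j=0}^{8} e^(−μ) μ^j/j! ≈ 0.8033.

0.8033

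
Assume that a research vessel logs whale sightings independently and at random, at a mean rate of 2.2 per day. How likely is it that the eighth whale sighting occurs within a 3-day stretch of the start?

0.3419

Over the interval, μ = 2.2 × 3 = 6.6 (a 3-day stretch = 3 days).
The eighth arrival falls in the interval iff at least 8 events occur there: P(S_8 ≤ t) = P(N ≥ 8) = 1 − P(N ≤ 7) ≈ 0.3419.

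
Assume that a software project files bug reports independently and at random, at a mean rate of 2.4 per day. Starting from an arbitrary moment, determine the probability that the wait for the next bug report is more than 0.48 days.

0.3160

The wait for the next event is exponential with rate λ = 2.4 per day.
P(T > 0.48) = e^(−λt) = e^(−2.4 × 0.48) = e^(−1.152) ≈ 0.3160.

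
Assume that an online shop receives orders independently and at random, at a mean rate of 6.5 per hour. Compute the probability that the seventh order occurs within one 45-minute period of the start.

Over the interval, μ = 6.5 × 0.75 = 4.875 (a 45-minute period = 0.75 hours).
The seventh arrival falls in the interval iff at least 7 events occur there: P(S_7 ≤ t) = P(N ≥ 7) = 1 − P(N ≤ 6) ≈ 0.2198.

0.2198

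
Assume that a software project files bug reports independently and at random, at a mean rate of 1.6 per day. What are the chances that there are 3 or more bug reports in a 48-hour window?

Over the interval, μ = 1.6 × 2 = 3.2 (a 48-hour window = 2 days).
P(N ≥ 3) = 1 − P(N ≤ 2) = 1 − Σ_{j=0}^{2} e^(−μ) μ^j/j! ≈ 0.6201.

0.6201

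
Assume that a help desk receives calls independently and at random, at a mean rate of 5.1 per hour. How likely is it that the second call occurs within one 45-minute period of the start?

0.8947

Over the interval, μ = 5.1 × 0.75 = 3.825 (a 45-minute period = 0.75 hours).
The second arrival falls in the interval iff at least 2 events occur there: P(S_2 ≤ t) = P(N ≥ 2) = 1 − P(N ≤ 1) ≈ 0.8947.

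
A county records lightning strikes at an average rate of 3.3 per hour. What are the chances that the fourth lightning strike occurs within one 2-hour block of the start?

Over the interval, μ = 3.3 × 2 = 6.6 (a 2-hour block = 2 hours).
The fourth arrival falls in the interval iff at least 4 events occur there: P(S_4 ≤ t) = P(N ≥ 4) = 1 − P(N ≤ 3) ≈ 0.8948.

0.8948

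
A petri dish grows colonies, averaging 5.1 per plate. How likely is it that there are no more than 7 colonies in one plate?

0.8560

With mean μ = 5.1 per plate,
P(N ≤ 7) = Σ_{j=0}^{7} e^(−μ) μ^j/j! ≈ 0.8560.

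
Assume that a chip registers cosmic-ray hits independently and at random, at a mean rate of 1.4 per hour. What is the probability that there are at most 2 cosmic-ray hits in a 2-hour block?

0.4695

Over the interval, μ = 1.4 × 2 = 2.8 (a 2-hour block = 2 hours).
P(N ≤ 2) = Σ_{j=0}^{2} e^(−μ) μ^j/j! ≈ 0.4695.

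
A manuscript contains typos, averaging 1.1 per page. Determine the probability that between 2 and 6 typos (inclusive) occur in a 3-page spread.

Over the interval, μ = 1.1 × 3 = 3.3 (a 3-page spread = 3 pages).
P(2 ≤ N ≤ 6) = Σ_{j=2}^{6} e^(−3.3) · 3.3^j/j! ≈ 0.7904.

0.7904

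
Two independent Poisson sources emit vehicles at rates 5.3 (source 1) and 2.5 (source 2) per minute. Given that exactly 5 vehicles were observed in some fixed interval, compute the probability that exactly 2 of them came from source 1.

Given the total, each event is independently from source 1 with probability p = λ_1/(λ_1+λ_2) = 5.3/7.8 ≈ 0.6795.
So K ~ Binomial(5, 5.3/7.8): P(K = 2) = C(5,2) · (5.3/7.8)^2 · (2.5/7.8)^3 ≈ 0.1520.

0.1520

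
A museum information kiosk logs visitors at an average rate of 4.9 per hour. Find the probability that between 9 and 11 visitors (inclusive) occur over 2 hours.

Over the interval, μ = 4.9 × 2 = 9.8 (2 hours).
P(9 ≤ N ≤ 11) = Σ_{j=9}^{11} e^(−9.8) · 9.8^j/j! ≈ 0.3635.

0.3635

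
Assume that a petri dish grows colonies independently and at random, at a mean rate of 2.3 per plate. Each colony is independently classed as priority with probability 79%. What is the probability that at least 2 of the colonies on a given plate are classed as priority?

0.5422

Thinning: the colonies that are classed as priority themselves form a Poisson process with rate 0.79 × 2.3 = 1.817 per plate.
So μ = 1.817.
P(N ≥ 2) = 1 − P(N ≤ 1) ≈ 0.5422.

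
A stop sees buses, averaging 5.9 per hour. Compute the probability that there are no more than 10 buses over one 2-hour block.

Over the interval, μ = 5.9 × 2 = 11.8 (a 2-hour block = 2 hours).
P(N ≤ 10) = Σ_{j=0}^{10} e^(−μ) μ^j/j! ≈ 0.3685.

0.3685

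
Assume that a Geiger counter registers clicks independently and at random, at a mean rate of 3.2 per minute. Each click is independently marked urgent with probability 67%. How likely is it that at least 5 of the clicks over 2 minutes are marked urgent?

0.4272

Thinning: the clicks that are marked urgent themselves form a Poisson process with rate 0.67 × 3.2 = 2.144 per minute.
Over the interval, μ = 2.144 × 2 = 4.288 (2 minutes).
P(N ≥ 5) = 1 − P(N ≤ 4) ≈ 0.4272.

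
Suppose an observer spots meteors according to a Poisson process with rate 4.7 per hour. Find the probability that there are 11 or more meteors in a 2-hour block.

0.3424

Over the interval, μ = 4.7 × 2 = 9.4 (a 2-hour block = 2 hours).
P(N ≥ 11) = 1 − P(N ≤ 10) = 1 − Σ_{j=0}^{10} e^(−μ) μ^j/j! ≈ 0.3424.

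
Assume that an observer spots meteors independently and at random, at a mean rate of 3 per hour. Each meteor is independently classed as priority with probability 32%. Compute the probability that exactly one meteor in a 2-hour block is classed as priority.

Thinning: the meteors that are classed as priority themselves form a Poisson process with rate 0.32 × 3 = 0.96 per hour.
Over the interval, μ = 0.96 × 2 = 1.92 (a 2-hour block = 2 hours).
P(N = 1) = e^(−1.92) · 1.92^1/1! ≈ 0.2815.

0.2815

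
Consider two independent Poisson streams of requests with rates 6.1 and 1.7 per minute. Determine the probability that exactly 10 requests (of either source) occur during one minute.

0.0941

Independent Poisson processes superpose: combined rate λ = 6.1 + 1.7 = 7.8 per minute.
So μ = 7.8.
P(N = 10) = e^(−7.8) · 7.8^10/10! ≈ 0.0941.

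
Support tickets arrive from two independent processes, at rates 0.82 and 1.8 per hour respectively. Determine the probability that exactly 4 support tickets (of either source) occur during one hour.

Independent Poisson processes superpose: combined rate λ = 0.82 + 1.8 = 2.62 per hour.
So μ = 2.62.
P(N = 4) = e^(−2.62) · 2.62^4/4! ≈ 0.1429.

0.1429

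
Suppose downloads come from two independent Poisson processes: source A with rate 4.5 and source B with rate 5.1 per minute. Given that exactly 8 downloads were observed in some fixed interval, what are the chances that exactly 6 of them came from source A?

Given the total, each event is independently from source A with probability p = λ_A/(λ_A+λ_B) = 4.5/9.6 ≈ 0.4688.
So K ~ Binomial(8, 4.5/9.6): P(K = 6) = C(8,6) · (4.5/9.6)^6 · (5.1/9.6)^2 ≈ 0.0838.

0.0838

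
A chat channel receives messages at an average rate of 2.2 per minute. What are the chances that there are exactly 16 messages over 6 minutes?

Over the interval, μ = 2.2 × 6 = 13.2 (6 minutes).
P(N = 16) = e^(−μ) μ^16/16! = e^(−13.2) · 13.2^16/20922789888000 ≈ 0.0751.

0.0751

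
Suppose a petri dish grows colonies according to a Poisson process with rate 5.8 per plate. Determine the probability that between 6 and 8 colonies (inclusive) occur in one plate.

With mean μ = 5.8 per plate,
P(6 ≤ N ≤ 8) = Σ_{j=6}^{8} e^(−5.8) · 5.8^j/j! ≈ 0.3889.

0.3889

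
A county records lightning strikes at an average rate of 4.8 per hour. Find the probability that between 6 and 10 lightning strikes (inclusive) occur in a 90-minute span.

Over the interval, μ = 4.8 × 1.5 = 7.2 (a 90-minute span = 1.5 hours).
P(6 ≤ N ≤ 10) = Σ_{j=6}^{10} e^(−7.2) · 7.2^j/j! ≈ 0.6108.

0.6108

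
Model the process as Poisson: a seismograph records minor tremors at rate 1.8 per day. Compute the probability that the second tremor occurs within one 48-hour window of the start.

Over the interval, μ = 1.8 × 2 = 3.6 (a 48-hour window = 2 days).
The second arrival falls in the interval iff at least 2 events occur there: P(S_2 ≤ t) = P(N ≥ 2) = 1 − P(N ≤ 1) ≈ 0.8743.

0.8743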